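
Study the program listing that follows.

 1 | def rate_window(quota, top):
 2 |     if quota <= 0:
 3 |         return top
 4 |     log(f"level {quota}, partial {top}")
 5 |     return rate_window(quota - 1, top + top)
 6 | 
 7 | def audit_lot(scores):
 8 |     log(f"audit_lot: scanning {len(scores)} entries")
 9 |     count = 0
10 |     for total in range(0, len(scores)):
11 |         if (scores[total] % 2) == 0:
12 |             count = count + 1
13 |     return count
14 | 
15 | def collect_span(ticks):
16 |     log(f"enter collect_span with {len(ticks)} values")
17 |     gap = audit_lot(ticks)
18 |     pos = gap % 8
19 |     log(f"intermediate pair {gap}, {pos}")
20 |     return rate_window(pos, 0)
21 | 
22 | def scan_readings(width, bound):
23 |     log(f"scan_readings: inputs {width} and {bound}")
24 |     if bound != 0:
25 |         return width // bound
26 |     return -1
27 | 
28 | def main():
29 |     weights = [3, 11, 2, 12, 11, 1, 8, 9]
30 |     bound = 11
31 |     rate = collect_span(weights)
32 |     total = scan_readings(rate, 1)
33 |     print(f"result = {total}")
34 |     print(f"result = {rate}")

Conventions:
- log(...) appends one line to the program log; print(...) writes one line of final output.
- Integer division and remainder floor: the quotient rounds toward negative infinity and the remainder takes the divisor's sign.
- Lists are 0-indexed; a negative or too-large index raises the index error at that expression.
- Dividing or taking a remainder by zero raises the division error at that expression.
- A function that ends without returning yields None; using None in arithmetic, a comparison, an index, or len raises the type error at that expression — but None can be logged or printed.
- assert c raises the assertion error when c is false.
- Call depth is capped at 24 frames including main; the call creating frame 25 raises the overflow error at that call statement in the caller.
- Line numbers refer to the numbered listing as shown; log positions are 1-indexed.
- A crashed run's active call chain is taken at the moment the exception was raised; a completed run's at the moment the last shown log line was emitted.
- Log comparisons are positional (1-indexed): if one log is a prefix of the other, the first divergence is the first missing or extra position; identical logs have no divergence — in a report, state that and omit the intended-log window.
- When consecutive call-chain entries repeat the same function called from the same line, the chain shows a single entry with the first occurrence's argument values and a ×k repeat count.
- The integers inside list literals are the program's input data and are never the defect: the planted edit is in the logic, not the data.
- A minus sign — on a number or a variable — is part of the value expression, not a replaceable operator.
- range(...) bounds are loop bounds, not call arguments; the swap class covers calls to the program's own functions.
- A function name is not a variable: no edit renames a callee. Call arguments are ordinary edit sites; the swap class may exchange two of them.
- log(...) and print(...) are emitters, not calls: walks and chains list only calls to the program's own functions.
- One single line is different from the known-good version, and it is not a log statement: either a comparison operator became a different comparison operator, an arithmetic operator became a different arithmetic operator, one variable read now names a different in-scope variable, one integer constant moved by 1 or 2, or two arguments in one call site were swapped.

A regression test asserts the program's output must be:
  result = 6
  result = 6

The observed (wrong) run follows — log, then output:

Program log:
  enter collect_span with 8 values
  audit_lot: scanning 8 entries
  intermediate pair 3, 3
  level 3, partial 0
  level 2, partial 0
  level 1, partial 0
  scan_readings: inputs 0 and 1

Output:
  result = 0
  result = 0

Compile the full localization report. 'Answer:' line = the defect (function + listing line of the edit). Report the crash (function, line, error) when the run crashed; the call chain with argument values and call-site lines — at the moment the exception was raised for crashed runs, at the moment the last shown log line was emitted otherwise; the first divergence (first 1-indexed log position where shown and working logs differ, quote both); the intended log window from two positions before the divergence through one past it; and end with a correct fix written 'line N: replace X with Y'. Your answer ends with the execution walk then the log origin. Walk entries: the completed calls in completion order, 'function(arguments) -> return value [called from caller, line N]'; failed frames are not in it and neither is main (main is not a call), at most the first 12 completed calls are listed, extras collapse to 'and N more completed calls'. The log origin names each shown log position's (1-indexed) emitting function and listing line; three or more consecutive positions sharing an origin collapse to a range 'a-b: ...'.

Answer: the defect is in rate_window at line 5.
Key observation: Position 5 is the first bad log line: 'level 2, partial 0' should read 'level 2, partial 3'.
Call chain: main -> scan_readings(0, 1) (called at line 32).
First divergence: position 5 — the shown line 'level 2, partial 0' should read 'level 2, partial 3'.
Intended log window:
  3: intermediate pair 3, 3
  4: level 3, partial 0
  5: level 2, partial 3
  6: level 1, partial 5
Execution walk:
  audit_lot([3, 11, 2, 12, 11, 1, 8, 9]) -> 3  [called from collect_span, line 17]
  rate_window(0, 0) -> 0  [called from rate_window, line 5]
  rate_window(1, 0) -> 0  [called from rate_window, line 5]
  rate_window(2, 0) -> 0  [called from rate_window, line 5]
  rate_window(3, 0) -> 0  [called from collect_span, line 20]
  collect_span([3, 11, 2, 12, 11, 1, 8, 9]) -> 0  [called from main, line 31]
  scan_readings(0, 1) -> 0  [called from main, line 32]
Log origin:
  1: from collect_span, line 16
  2: from audit_lot, line 8
  3: from collect_span, line 19
  4-6: from rate_window, line 4
  7: from scan_readings, line 23
A correct fix: line 5: replace `top + top` with `top + quota`.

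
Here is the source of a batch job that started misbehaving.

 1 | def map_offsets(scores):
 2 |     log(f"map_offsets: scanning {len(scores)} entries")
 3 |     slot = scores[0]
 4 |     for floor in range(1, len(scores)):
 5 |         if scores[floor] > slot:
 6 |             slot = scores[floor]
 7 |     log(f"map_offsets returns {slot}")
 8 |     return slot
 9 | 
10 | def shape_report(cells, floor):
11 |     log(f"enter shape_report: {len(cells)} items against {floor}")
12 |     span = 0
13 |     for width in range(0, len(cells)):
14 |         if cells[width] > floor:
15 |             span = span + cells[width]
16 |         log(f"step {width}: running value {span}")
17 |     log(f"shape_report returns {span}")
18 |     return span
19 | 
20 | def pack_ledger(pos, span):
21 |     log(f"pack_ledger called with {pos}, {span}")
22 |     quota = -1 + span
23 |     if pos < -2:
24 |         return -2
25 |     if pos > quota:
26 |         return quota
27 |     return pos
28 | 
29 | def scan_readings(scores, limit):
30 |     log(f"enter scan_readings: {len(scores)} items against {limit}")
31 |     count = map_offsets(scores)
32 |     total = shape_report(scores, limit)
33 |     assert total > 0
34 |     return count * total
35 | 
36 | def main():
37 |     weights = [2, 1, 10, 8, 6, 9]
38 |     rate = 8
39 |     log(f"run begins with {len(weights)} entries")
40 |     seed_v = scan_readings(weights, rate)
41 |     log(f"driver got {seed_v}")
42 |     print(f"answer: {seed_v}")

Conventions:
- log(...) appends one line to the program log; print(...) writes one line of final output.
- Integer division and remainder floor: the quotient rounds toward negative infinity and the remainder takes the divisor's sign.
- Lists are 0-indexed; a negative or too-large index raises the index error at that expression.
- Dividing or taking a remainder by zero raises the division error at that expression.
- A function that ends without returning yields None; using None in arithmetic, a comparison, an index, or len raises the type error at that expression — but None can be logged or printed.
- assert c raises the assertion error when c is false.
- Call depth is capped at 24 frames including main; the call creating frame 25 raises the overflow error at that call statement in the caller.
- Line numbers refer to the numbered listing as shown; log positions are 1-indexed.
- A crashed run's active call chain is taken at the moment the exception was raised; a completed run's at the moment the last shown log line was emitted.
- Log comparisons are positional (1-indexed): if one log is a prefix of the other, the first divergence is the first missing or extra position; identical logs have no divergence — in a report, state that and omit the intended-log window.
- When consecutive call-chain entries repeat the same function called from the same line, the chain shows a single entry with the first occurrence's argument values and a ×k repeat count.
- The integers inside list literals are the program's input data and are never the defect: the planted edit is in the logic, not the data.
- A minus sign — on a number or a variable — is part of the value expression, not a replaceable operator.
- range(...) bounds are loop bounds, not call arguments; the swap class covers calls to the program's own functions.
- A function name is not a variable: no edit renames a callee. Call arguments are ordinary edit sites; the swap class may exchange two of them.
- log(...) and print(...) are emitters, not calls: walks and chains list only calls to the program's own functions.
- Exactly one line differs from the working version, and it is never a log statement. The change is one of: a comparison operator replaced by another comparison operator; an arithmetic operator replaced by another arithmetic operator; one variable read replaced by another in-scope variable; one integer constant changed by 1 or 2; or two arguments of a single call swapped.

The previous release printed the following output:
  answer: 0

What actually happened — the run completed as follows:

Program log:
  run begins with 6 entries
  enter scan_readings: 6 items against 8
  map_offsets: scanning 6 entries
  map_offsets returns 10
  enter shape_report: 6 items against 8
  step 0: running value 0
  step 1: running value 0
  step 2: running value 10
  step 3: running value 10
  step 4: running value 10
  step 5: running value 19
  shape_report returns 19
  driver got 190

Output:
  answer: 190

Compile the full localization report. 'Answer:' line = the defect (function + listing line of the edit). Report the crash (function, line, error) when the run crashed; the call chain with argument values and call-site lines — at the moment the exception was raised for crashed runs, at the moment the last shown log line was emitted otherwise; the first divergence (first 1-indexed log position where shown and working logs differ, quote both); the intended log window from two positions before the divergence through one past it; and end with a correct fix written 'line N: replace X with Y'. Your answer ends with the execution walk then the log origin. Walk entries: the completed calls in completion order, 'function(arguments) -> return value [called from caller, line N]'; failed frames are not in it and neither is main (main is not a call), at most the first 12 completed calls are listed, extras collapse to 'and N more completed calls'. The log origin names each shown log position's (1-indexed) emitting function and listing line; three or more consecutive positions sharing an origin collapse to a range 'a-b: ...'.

Answer: the defect is in scan_readings at line 34.
Core observation: Position 13 is the first bad log line: 'driver got 190' should read 'driver got 0'.
Call chain: main.
First divergence: position 13 — shown 'driver got 190', intended 'driver got 0'.
Intended log window:
  11: step 5: running value 19
  12: shape_report returns 19
  13: driver got 0
Execution walk:
  map_offsets([2, 1, 10, 8, 6, 9]) -> 10  [called from scan_readings, line 31]
  shape_report([2, 1, 10, 8, 6, 9], 8) -> 19  [called from scan_readings, line 32]
  scan_readings([2, 1, 10, 8, 6, 9], 8) -> 190  [called from main, line 40]
Origin of each log line:
  1 — main, line 39
  2 — scan_readings, line 30
  3 — map_offsets, line 2
  4 — map_offsets, line 7
  5 — shape_report, line 11
  6-11 — shape_report, line 16
  12 — shape_report, line 17
  13 — main, line 41
A correct fix: line 34: replace `*` with `//`.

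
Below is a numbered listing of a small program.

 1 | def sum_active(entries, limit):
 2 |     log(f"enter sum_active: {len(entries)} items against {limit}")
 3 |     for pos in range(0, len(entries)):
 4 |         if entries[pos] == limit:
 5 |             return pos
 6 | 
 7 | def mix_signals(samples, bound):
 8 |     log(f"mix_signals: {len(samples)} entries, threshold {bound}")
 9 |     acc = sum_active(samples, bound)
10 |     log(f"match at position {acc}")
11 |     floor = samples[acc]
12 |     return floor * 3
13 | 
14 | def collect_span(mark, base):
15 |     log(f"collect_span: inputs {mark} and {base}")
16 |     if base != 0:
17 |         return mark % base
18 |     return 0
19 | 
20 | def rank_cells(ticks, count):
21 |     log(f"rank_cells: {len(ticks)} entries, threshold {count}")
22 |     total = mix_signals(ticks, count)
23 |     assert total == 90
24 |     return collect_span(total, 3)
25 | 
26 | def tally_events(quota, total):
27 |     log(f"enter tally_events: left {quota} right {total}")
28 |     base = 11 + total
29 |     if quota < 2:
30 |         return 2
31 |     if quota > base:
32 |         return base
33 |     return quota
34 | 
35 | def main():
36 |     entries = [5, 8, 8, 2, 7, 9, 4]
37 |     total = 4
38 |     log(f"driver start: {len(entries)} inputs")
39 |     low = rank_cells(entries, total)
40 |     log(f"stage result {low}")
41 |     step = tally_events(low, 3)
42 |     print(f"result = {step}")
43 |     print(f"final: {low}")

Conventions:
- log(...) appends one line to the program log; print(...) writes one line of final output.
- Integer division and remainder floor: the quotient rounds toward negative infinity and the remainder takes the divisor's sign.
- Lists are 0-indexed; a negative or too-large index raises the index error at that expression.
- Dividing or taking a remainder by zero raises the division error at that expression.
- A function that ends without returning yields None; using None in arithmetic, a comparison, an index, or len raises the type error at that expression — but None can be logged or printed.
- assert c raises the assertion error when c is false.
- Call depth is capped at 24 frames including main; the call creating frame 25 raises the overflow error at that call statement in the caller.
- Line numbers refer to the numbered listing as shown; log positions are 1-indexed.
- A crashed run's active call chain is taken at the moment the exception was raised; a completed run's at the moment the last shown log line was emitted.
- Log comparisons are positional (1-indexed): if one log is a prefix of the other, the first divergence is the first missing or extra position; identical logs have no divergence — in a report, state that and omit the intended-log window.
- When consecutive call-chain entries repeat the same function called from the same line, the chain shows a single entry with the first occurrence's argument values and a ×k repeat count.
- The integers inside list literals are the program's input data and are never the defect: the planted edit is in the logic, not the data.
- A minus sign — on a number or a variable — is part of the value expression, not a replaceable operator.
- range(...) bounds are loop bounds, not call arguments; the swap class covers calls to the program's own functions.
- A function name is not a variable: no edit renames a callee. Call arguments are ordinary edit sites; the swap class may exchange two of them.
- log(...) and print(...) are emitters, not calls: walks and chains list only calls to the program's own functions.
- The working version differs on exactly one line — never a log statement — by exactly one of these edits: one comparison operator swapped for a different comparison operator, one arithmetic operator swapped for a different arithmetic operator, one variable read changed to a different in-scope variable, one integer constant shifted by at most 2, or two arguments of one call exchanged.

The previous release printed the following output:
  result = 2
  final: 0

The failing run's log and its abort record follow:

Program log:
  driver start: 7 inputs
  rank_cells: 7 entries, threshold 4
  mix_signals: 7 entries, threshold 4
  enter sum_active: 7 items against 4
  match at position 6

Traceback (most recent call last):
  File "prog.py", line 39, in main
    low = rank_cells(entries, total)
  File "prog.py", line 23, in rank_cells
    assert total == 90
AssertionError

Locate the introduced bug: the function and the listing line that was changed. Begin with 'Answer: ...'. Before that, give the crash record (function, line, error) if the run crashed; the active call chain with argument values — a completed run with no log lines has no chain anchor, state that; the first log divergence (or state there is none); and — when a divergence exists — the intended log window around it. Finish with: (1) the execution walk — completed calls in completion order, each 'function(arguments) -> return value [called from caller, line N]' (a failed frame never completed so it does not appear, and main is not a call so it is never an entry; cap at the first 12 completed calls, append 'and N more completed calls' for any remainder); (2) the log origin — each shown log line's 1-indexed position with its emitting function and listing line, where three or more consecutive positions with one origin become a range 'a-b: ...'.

Answer: the defect is in rank_cells at line 23.
The tell: A complete run would log 'collect_span: inputs 12 and 3' next, but this one stopped at 5 lines.
Crash: rank_cells, line 23, AssertionError.
Call chain: main -> rank_cells([5, 8, 8, 2, 7, 9, 4], 4) (called at line 39).
First divergence: position 6 — after 5 matching lines the faulty run goes silent; intended next line 'collect_span: inputs 12 and 3'.
Intended log window:
  4: enter sum_active: 7 items against 4
  5: match at position 6
  6: collect_span: inputs 12 and 3
  7: stage result 0
Execution walk:
  sum_active([5, 8, 8, 2, 7, 9, 4], 4) -> 6  [called from mix_signals, line 9]
  mix_signals([5, 8, 8, 2, 7, 9, 4], 4) -> 12  [called from rank_cells, line 22]
Log origin:
  1: logged in main at line 38
  2: logged in rank_cells at line 21
  3: logged in mix_signals at line 8
  4: logged in sum_active at line 2
  5: logged in mix_signals at line 10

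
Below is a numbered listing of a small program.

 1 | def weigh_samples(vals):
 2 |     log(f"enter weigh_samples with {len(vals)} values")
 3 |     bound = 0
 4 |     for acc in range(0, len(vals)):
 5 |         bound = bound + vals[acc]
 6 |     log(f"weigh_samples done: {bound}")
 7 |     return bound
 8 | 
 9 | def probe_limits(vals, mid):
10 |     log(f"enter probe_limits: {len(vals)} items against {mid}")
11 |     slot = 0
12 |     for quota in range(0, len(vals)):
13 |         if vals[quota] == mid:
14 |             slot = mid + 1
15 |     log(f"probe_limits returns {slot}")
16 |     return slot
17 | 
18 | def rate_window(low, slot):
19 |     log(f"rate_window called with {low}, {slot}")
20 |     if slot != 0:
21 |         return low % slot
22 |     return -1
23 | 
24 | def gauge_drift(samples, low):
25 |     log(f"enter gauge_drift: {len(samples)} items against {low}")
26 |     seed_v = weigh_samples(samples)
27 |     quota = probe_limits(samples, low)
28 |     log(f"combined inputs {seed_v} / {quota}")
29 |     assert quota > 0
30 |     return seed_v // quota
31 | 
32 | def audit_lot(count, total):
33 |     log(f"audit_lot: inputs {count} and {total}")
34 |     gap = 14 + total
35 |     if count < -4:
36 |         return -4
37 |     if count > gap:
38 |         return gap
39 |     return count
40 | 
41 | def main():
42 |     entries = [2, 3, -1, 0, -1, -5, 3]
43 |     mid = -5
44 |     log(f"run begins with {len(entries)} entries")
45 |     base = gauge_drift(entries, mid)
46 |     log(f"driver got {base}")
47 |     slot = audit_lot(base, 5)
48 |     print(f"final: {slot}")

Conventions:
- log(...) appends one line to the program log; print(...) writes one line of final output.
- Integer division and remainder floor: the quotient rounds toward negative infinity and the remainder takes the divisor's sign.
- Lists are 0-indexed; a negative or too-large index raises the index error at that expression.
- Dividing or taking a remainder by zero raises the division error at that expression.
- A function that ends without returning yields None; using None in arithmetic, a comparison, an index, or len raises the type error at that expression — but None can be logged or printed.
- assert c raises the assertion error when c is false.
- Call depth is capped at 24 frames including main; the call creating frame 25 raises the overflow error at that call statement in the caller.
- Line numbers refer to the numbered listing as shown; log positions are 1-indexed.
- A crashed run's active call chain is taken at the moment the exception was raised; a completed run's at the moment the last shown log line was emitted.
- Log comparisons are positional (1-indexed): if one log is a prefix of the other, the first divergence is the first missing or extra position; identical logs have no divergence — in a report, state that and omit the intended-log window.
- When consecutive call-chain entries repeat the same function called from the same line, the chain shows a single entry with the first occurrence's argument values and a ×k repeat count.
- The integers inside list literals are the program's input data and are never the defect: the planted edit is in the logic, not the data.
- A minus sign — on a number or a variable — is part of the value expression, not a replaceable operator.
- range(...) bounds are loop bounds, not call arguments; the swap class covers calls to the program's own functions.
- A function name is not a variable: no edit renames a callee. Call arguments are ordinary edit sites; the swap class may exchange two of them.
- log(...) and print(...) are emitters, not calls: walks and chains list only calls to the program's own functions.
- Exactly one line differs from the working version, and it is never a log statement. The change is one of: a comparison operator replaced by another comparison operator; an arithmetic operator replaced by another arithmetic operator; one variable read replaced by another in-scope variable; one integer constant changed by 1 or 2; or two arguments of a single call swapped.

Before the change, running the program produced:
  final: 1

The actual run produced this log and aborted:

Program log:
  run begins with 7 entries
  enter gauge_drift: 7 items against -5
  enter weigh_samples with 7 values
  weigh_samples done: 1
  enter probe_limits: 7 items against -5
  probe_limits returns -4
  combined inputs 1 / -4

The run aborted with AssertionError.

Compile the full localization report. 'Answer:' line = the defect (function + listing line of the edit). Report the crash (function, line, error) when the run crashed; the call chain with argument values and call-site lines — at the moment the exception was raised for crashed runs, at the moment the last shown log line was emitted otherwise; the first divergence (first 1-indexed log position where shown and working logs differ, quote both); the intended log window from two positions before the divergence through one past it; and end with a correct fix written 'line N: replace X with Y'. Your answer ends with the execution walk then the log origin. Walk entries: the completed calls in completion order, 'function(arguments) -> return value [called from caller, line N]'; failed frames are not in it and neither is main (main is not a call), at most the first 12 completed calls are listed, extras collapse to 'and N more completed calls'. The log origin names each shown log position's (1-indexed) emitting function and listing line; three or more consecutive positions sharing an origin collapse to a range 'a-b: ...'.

Answer: the defect is in probe_limits at line 14.
The tell: Log line 6 is where behavior first shows: 'probe_limits returns -4' appears instead of 'probe_limits returns 1'.
Crash: gauge_drift, line 29, AssertionError.
Call chain: main -> gauge_drift([2, 3, -1, 0, -1, -5, 3], -5) (called at line 45).
First divergence: position 6 — the shown line 'probe_limits returns -4' should read 'probe_limits returns 1'.
Intended log window:
  4: weigh_samples done: 1
  5: enter probe_limits: 7 items against -5
  6: probe_limits returns 1
  7: combined inputs 1 / 1
Execution walk:
  weigh_samples([2, 3, -1, 0, -1, -5, 3]) -> 1  [called from gauge_drift, line 26]
  probe_limits([2, 3, -1, 0, -1, -5, 3], -5) -> -4  [called from gauge_drift, line 27]
Log origins:
  1: logged in main at line 44
  2: logged in gauge_drift at line 25
  3: logged in weigh_samples at line 2
  4: logged in weigh_samples at line 6
  5: logged in probe_limits at line 10
  6: logged in probe_limits at line 15
  7: logged in gauge_drift at line 28
A correct fix: line 14: replace `mid` with `slot`.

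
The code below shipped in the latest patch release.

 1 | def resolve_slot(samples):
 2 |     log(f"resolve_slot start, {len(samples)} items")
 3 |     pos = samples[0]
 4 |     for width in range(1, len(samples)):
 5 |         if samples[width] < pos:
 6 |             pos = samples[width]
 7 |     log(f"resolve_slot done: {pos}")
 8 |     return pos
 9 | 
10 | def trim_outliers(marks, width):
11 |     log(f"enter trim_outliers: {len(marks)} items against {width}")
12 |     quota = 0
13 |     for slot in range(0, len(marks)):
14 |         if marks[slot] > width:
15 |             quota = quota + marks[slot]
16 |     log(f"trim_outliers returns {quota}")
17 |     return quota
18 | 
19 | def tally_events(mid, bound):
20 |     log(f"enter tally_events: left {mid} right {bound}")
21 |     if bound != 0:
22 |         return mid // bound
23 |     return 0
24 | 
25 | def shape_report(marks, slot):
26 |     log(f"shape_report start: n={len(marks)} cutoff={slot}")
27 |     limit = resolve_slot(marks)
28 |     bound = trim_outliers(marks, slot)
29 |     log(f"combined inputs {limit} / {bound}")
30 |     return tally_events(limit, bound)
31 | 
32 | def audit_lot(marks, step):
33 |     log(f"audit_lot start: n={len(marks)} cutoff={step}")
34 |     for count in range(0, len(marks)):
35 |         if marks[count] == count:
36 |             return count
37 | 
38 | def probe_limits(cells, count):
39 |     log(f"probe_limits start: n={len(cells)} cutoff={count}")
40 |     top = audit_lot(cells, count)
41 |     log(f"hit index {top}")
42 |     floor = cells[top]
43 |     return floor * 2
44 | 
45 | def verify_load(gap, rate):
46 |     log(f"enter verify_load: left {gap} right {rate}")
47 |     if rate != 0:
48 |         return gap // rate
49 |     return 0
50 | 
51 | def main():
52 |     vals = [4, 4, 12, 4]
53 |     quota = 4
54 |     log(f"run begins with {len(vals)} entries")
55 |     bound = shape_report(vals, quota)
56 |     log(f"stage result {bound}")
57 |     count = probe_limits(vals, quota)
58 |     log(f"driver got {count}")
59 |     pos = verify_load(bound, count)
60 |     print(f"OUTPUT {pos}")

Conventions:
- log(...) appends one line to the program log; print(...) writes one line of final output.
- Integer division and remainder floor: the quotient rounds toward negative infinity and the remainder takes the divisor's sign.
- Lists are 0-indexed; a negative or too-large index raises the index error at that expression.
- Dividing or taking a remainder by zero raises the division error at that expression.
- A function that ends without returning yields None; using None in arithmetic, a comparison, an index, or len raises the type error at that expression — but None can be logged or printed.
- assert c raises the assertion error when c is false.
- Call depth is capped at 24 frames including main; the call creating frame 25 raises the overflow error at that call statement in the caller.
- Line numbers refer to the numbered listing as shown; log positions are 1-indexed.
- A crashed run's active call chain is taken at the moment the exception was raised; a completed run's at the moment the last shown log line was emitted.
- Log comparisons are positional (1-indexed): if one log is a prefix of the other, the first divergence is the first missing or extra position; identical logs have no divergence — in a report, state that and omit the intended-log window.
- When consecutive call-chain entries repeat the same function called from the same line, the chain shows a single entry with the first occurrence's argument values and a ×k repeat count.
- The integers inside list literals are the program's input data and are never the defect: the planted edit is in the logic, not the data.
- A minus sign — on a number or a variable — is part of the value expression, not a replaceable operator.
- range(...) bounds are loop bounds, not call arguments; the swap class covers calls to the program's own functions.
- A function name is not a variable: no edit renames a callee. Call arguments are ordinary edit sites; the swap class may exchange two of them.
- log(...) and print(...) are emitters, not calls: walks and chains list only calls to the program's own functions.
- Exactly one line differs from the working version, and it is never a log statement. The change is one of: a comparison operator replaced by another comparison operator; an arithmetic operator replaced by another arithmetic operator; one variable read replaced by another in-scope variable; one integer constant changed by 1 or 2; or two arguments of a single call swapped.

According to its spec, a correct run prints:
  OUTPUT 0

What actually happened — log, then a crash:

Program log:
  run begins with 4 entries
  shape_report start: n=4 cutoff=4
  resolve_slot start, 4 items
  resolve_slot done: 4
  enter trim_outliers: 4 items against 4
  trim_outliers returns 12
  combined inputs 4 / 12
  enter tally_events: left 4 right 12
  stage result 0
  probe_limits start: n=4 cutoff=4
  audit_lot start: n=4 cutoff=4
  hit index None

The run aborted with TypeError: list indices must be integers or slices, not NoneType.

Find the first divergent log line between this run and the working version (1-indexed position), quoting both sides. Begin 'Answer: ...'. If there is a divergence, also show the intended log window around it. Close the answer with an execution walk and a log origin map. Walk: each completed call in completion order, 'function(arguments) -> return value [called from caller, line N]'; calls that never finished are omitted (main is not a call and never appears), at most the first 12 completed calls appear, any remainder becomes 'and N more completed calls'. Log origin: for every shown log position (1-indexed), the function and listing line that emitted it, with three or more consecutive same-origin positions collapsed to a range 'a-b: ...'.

Answer: position 12 — shown 'hit index None', intended 'hit index 0'.
Intended log window:
  10: probe_limits start: n=4 cutoff=4
  11: audit_lot start: n=4 cutoff=4
  12: hit index 0
  13: driver got 8
Execution walk:
  resolve_slot([4, 4, 12, 4]) -> 4  [called from shape_report, line 27]
  trim_outliers([4, 4, 12, 4], 4) -> 12  [called from shape_report, line 28]
  tally_events(4, 12) -> 0  [called from shape_report, line 30]
  shape_report([4, 4, 12, 4], 4) -> 0  [called from main, line 55]
  audit_lot([4, 4, 12, 4], 4) -> None  [called from probe_limits, line 40]
Log origin:
  1: from main, line 54
  2: from shape_report, line 26
  3: from resolve_slot, line 2
  4: from resolve_slot, line 7
  5: from trim_outliers, line 11
  6: from trim_outliers, line 16
  7: from shape_report, line 29
  8: from tally_events, line 20
  9: from main, line 56
  10: from probe_limits, line 39
  11: from audit_lot, line 33
  12: from probe_limits, line 41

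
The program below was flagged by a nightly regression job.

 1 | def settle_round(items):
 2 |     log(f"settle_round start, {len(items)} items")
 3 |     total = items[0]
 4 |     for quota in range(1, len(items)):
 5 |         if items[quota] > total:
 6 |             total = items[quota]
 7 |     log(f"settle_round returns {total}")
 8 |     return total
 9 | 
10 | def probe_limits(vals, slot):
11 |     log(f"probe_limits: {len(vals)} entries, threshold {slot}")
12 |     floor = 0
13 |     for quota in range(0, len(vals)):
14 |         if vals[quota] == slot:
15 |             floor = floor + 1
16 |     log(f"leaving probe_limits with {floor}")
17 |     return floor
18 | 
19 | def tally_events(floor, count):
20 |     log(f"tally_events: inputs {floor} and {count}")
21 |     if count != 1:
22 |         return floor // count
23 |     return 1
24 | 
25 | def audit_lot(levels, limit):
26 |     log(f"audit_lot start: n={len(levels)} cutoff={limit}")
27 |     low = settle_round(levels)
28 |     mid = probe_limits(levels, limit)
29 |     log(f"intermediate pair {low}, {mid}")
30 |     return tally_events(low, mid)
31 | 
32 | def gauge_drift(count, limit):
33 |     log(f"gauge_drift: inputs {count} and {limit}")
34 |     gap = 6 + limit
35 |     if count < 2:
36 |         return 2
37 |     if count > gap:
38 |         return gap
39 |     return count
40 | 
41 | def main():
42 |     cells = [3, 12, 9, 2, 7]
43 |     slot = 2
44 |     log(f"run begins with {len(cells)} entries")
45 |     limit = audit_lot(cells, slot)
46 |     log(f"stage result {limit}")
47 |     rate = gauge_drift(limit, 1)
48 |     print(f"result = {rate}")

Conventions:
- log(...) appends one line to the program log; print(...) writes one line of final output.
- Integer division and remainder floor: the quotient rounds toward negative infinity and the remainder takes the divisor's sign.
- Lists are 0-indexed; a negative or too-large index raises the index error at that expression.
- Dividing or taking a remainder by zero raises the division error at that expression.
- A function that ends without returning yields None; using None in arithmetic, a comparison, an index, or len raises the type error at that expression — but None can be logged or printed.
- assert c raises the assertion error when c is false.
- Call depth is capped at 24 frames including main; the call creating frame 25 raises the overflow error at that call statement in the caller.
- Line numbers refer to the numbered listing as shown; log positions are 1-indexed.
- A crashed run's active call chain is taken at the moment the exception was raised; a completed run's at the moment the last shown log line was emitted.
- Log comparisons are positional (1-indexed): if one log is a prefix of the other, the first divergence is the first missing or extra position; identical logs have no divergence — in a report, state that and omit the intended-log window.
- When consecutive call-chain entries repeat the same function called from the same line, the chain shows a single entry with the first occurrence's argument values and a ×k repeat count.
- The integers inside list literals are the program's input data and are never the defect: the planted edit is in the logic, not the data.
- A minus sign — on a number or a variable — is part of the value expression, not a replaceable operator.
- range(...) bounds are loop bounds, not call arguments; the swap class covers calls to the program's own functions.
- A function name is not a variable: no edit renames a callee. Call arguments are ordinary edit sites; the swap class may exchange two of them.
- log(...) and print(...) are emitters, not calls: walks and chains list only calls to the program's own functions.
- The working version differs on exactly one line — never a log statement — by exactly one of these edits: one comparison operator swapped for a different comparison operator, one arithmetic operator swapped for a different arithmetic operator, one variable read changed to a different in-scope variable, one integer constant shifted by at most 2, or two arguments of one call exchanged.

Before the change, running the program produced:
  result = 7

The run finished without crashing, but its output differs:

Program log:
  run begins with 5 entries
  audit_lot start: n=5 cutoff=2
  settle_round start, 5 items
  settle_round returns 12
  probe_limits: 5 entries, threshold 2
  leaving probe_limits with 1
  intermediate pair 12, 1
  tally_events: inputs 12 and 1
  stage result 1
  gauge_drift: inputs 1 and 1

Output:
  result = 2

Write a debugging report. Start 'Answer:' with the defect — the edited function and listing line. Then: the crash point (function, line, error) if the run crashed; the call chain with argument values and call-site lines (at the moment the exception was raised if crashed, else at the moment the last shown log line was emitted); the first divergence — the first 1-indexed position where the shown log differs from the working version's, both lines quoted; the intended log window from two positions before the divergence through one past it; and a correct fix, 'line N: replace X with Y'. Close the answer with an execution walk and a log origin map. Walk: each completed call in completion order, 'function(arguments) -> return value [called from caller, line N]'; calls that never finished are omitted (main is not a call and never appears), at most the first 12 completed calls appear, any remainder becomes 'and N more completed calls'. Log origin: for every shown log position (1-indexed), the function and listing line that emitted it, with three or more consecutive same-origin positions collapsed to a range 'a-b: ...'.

Answer: the defect is in tally_events at line 21.
Key fact: Position 9 is the first bad log line: 'stage result 1' should read 'stage result 12'.
Call chain: main -> gauge_drift(1, 1) (called at line 47).
First divergence: position 9; shown 'stage result 1' vs intended 'stage result 12'.
Intended log window:
  7: intermediate pair 12, 1
  8: tally_events: inputs 12 and 1
  9: stage result 12
  10: gauge_drift: inputs 12 and 1
Execution walk:
  settle_round([3, 12, 9, 2, 7]) -> 12  [called from audit_lot, line 27]
  probe_limits([3, 12, 9, 2, 7], 2) -> 1  [called from audit_lot, line 28]
  tally_events(12, 1) -> 1  [called from audit_lot, line 30]
  audit_lot([3, 12, 9, 2, 7], 2) -> 1  [called from main, line 45]
  gauge_drift(1, 1) -> 2  [called from main, line 47]
Log line origins:
  1 — main, line 44
  2 — audit_lot, line 26
  3 — settle_round, line 2
  4 — settle_round, line 7
  5 — probe_limits, line 11
  6 — probe_limits, line 16
  7 — audit_lot, line 29
  8 — tally_events, line 20
  9 — main, line 46
  10 — gauge_drift, line 33
A correct fix: line 21: replace `1` with `0`.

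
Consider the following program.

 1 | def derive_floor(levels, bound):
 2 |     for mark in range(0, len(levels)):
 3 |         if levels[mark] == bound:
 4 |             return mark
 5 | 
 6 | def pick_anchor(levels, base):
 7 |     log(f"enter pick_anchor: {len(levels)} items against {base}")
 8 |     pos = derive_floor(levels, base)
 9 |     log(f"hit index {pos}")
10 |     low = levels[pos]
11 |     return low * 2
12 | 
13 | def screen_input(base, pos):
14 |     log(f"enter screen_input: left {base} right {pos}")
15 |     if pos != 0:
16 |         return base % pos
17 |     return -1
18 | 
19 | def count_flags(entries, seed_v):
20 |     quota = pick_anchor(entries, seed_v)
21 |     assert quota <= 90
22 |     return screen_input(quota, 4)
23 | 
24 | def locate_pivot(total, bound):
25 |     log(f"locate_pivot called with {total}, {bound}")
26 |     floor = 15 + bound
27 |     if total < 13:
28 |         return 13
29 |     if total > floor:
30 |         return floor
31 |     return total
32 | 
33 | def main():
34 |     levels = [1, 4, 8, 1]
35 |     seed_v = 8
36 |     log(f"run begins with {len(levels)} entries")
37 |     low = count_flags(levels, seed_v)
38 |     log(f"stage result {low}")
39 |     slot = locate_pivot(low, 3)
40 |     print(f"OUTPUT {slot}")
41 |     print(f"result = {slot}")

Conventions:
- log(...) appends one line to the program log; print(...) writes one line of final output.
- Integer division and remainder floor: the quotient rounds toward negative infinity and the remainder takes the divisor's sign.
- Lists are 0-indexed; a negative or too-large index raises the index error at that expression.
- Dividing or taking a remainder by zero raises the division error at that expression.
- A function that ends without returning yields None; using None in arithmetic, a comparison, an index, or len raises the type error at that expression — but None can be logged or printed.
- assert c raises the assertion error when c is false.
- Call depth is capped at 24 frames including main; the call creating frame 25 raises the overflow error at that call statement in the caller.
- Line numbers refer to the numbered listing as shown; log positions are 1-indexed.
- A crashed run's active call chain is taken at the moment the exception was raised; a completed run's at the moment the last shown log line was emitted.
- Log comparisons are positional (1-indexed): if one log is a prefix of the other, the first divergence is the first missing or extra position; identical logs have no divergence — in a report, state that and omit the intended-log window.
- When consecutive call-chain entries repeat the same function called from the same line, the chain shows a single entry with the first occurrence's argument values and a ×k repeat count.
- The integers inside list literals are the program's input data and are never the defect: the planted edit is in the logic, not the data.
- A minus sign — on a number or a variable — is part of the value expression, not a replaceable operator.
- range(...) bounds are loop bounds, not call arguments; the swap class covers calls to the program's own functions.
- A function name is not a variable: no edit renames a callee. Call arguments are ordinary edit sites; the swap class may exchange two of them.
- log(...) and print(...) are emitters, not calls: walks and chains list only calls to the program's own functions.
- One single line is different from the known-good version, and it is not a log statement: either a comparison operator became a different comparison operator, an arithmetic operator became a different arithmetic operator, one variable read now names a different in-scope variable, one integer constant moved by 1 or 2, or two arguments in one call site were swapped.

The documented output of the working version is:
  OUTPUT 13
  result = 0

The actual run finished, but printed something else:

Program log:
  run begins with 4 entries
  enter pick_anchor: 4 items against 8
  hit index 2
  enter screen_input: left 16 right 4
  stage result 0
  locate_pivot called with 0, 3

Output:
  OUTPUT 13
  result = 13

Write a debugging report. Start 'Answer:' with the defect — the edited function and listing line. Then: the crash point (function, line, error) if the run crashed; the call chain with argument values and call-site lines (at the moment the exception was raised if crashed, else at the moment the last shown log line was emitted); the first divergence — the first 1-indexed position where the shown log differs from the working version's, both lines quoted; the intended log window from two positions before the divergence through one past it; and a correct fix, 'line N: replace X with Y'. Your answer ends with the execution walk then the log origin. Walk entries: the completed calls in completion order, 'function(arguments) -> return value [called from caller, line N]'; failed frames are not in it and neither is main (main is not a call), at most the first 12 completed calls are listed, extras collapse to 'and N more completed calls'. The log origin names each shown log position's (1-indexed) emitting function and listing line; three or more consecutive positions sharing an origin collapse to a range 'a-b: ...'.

Answer: the defect is in main at line 41.
Core observation: The logs agree in full; only the final output differs.
Call chain: main -> locate_pivot(0, 3) (called at line 39).
First divergence: none — the logs agree in full.
Execution walk:
  derive_floor([1, 4, 8, 1], 8) -> 2  [called from pick_anchor, line 8]
  pick_anchor([1, 4, 8, 1], 8) -> 16  [called from count_flags, line 20]
  screen_input(16, 4) -> 0  [called from count_flags, line 22]
  count_flags([1, 4, 8, 1], 8) -> 0  [called from main, line 37]
  locate_pivot(0, 3) -> 13  [called from main, line 39]
Origin of each log line:
  1: emitted by main (line 36)
  2: emitted by pick_anchor (line 7)
  3: emitted by pick_anchor (line 9)
  4: emitted by screen_input (line 14)
  5: emitted by main (line 38)
  6: emitted by locate_pivot (line 25)
A correct fix: line 41: replace `slot` with `low`.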